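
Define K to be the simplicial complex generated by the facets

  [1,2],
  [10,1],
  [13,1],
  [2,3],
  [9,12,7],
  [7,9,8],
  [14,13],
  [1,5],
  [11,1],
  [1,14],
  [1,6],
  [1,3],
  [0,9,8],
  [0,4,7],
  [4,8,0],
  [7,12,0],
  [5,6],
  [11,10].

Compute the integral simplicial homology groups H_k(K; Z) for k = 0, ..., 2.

H_0 ≅ Z^2,  H_1 ≅ Z^5,  H_2 = 0.

Order the vertices as 0 < 1 < 2 < 3 < 4 < 5 < 6 < 7 < 8 < 9 < 10 < 11 < 12 < 13 < 14. Listing each simplex with vertices in this order, K has dimension 2 with simplices:

  0-simplices (15): [0], [1], [2], [3], [4], [5], [6], [7], [8], [9], [10], [11], [12], [13], [14]
  1-simplices (24): (24 of them)
  2-simplices (6): [0,4,7], [0,4,8], [0,7,12], [0,8,9], [7,8,9], [7,9,12]

so the chain groups are C_0 ≅ Z^15, C_1 ≅ Z^24, C_2 ≅ Z^6.

The boundary map ∂_1: C_1 → C_0 maps an edge to its endpoints' difference, ∂[p,q] = q − p.
The 15×24 boundary matrix has rank 13 and Smith normal form diag(1,1,1,1,1,1,1,1,1,1,1,1,1).

Boundary ∂_2: C_2 → C_1 maps a triangle to the signed sum of its edges. For instance
  ∂[7,8,9] = [8,9] − [7,9] + [7,8],
  ∂[0,7,12] = [7,12] − [0,12] + [0,7].
As a 24×6 matrix over Z this has rank 6, with invariant factors (1,1,1,1,1,1).

From H_k ≅ ker(∂_k) / im(∂_{k+1}) we obtain:

  H_0: rank C_0 − rank ∂_1 = 15 − 13 = 2, and the invariant factors of ∂_1 are all 1, so H_0 = Z^2.
  H_1: rank ker ∂_1 − rank ∂_2 = (24 − 13) − 6 = 5, and the invariant factors of ∂_2 are all 1, so H_1 = Z^5.
  H_2: rank ker ∂_2 − rank ∂_3 = (6 − 6) − 0 = 0, and there is no ∂_3, so H_2 = 0.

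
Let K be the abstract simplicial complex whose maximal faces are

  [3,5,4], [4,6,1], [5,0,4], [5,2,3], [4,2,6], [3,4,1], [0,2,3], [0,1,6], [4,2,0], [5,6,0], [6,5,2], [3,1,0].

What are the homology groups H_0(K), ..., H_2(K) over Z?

H_0 = Z,  H_1 = Z/2Z,  H_2 = 0.

Fix the vertex order 0 < 1 < 2 < 3 < 4 < 5 < 6 and write every simplex with vertices in increasing order. Then dim K = 2 and the simplices of K are:

  0-simplices (7): [0], [1], [2], [3], [4], [5], [6]
  1-simplices (18): [0,1], [0,2], [0,3], [0,4], [0,5], [0,6], [1,3], [1,4], [1,6], [2,3], [2,4], [2,5], [2,6], [3,4], [3,5], [4,5], [4,6], [5,6]
  2-simplices (12): [0,1,3], [0,1,6], [0,2,3], [0,2,4], [0,4,5], [0,5,6], [1,3,4], [1,4,6], [2,3,5], [2,4,6], [2,5,6], [3,4,5]

giving chain groups C_0 ≅ Z^7, C_1 ≅ Z^18, C_2 ≅ Z^12.

Boundary ∂_1: C_1 → C_0 maps an edge to its endpoints' difference, ∂[p,q] = q − p. For instance
  ∂[0,5] = [5] − [0].
The resulting 7×18 matrix has rank 6, and its Smith normal form has invariant factors (1,1,1,1,1,1).

The boundary map ∂_2: C_2 → C_1 acts by ∂[p,q,r] = [q,r] − [p,r] + [p,q]. For instance
  ∂[0,5,6] = [5,6] − [0,6] + [0,5],
  ∂[0,2,4] = [2,4] − [0,4] + [0,2].
This gives a 18×12 integer matrix of rank 12; reducing to Smith normal form yields diagonal entries (1,1,1,1,1,1,1,1,1,1,1,2).

Reading off H_k = ker ∂_k / im ∂_{k+1}:

  H_0: rank C_0 − rank ∂_1 = 7 − 6 = 1, and the invariant factors of ∂_1 are all 1, so H_0 ≅ Z.
  H_1: rank ker ∂_1 − rank ∂_2 = (18 − 6) − 12 = 0, and ∂_2 has invariant factor 2 > 1, so H_1 ≅ Z/2Z.
  H_2: rank ker ∂_2 − rank ∂_3 = (12 − 12) − 0 = 0, and there is no ∂_3, so H_2 ≅ 0.

As a check, the Euler characteristic is 7 − 18 + 12 = 1, which agrees with 1 − 0 + 0 = 1.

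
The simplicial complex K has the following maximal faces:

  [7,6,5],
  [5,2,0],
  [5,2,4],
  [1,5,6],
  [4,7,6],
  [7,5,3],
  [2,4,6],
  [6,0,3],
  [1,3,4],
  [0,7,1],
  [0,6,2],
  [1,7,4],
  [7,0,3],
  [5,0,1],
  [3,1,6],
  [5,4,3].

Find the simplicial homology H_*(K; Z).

K has 8 vertices, 24 edges, 16 triangles.
rank ∂_0 = 0, rank ∂_1 = 7 ⇒ b_0 = 8 − 0 − 7 = 1; all invariant factors of ∂_1 are 1 so no torsion. So H_0 ≅ Z.
rank ∂_1 = 7, rank ∂_2 = 15 ⇒ b_1 = 24 − 7 − 15 = 2; all invariant factors of ∂_2 are 1 so no torsion. So H_1 ≅ Z^2.
rank ∂_2 = 15, rank ∂_3 = 0 ⇒ b_2 = 16 − 15 − 0 = 1. So H_2 ≅ Z.

H_0 ≅ Z,  H_1 ≅ Z^2,  H_2 ≅ Z.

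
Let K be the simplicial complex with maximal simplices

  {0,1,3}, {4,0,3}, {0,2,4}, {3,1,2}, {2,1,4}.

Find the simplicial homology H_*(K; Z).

Take the total order 0 < 1 < 2 < 3 < 4 on the vertex set. Then K (dimension 2) consists of the simplices:

  0-simplices (5): [0], [1], [2], [3], [4]
  1-simplices (10): [0,1], [0,2], [0,3], [0,4], [1,2], [1,3], [1,4], [2,3], [2,4], [3,4]
  2-simplices (5): [0,1,3], [0,2,4], [0,3,4], [1,2,3], [1,2,4]

Hence C_0 ≅ Z^5, C_1 ≅ Z^10, C_2 ≅ Z^5.

∂_1: C_1 → C_0 sends each edge [p,q] (with p < q) to q − p.
The resulting 5×10 matrix has rank 4, and its Smith normal form has invariant factors (1,1,1,1).

The boundary map ∂_2: C_2 → C_1 maps a triangle to the signed sum of its edges. For instance
  ∂[0,3,4] = [3,4] − [0,4] + [0,3],
  ∂[0,1,3] = [1,3] − [0,3] + [0,1].
As a 10×5 matrix over Z this has rank 5, with invariant factors (1,1,1,1,1).

Now H_k = ker ∂_k / im ∂_{k+1}, so:

  H_0: rank C_0 − rank ∂_1 = 5 − 4 = 1, and the invariant factors of ∂_1 are all 1, so H_0 = Z.
  H_1: rank ker ∂_1 − rank ∂_2 = (10 − 4) − 5 = 1, and the invariant factors of ∂_2 are all 1, so H_1 = Z.
  H_2: rank ker ∂_2 − rank ∂_3 = (5 − 5) − 0 = 0, and there is no ∂_3, so H_2 = 0.

H_0 = Z,  H_1 = Z,  H_2 = 0.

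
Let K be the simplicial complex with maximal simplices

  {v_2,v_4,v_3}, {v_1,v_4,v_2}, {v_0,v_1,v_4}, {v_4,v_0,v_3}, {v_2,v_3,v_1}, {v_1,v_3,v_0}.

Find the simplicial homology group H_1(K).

Order the vertices as v_0 < v_1 < v_2 < v_3 < v_4. Listing each simplex with vertices in this order, K has dimension 2 with simplices:

  0-simplices (5): [v_0], [v_1], [v_2], [v_3], [v_4]
  1-simplices (9): [v_0,v_1], [v_0,v_3], [v_0,v_4], [v_1,v_2], [v_1,v_3], [v_1,v_4], [v_2,v_3], [v_2,v_4], [v_3,v_4]
  2-simplices (6): [v_0,v_1,v_3], [v_0,v_1,v_4], [v_0,v_3,v_4], [v_1,v_2,v_3], [v_1,v_2,v_4], [v_2,v_3,v_4]

so the chain groups are C_0 ≅ Z^5, C_1 ≅ Z^9, C_2 ≅ Z^6.

Boundary ∂_1: C_1 → C_0 maps an edge to its endpoints' difference, ∂[p,q] = q − p.
This gives a 5×9 integer matrix of rank 4; reducing to Smith normal form yields diagonal entries (1,1,1,1).

∂_2: C_2 → C_1 acts by ∂[p,q,r] = [q,r] − [p,r] + [p,q]. For instance
  ∂[v_1,v_2,v_4] = [v_2,v_4] − [v_1,v_4] + [v_1,v_2],
  ∂[v_2,v_3,v_4] = [v_3,v_4] − [v_2,v_4] + [v_2,v_3].
The resulting 9×6 matrix has rank 5, and its Smith normal form has invariant factors (1,1,1,1,1).

Reading off H_k = ker ∂_k / im ∂_{k+1}:

  H_1: rank ker ∂_1 − rank ∂_2 = (9 − 4) − 5 = 0, and the invariant factors of ∂_2 are all 1, so H_1 = 0.

H_1 = 0.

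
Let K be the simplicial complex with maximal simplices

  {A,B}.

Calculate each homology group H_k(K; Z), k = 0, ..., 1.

Take the total order A < B on the vertex set. Then K (dimension 1) consists of the simplices:

  0-simplices (2): A, B
  1-simplices (1): AB

giving chain groups C_0 ≅ Z^2, C_1 ≅ Z^1.

Boundary ∂_1: C_1 → C_0 is given by ∂[p,q] = [q] − [p]. For instance
  ∂AB = B − A.
As a 2×1 matrix over Z this has rank 1, with invariant factors (1).

From H_k ≅ ker(∂_k) / im(∂_{k+1}) we obtain:

  H_0: rank C_0 − rank ∂_1 = 2 − 1 = 1, and the invariant factors of ∂_1 are all 1, so H_0 = Z.
  H_1: rank ker ∂_1 − rank ∂_2 = (1 − 1) − 0 = 0, and there is no ∂_2, so H_1 = 0.

H_0 = Z,  H_1 = 0.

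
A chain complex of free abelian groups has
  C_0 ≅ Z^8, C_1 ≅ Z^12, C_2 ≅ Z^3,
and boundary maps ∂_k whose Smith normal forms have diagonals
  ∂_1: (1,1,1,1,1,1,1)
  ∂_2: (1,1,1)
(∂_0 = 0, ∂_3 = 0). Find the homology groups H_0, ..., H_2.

H_0 = Z,  H_1 = Z^2,  H_2 = 0.

H_0: b_0 = 8 − 0 − 7 = 1; torsion from ∂_1 factors > 1: none. So H_0 = Z.
H_1: b_1 = 12 − 7 − 3 = 2; torsion from ∂_2 factors > 1: none. So H_1 = Z^2.
H_2: b_2 = 3 − 3 − 0 = 0; torsion from ∂_3 factors > 1: none. So H_2 = 0.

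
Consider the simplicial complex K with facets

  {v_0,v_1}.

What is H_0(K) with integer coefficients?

H_0 ≅ Z.

We work with the vertex ordering v_0 < v_1. The simplices of K, each written with vertices in increasing order, are:

  0-simplices (2): [v_0], [v_1]
  1-simplices (1): [v_0,v_1]

so the chain groups are C_0 ≅ Z^2, C_1 ≅ Z^1.

∂_1: C_1 → C_0 is given by ∂[p,q] = [q] − [p]. For instance
  ∂[v_0,v_1] = [v_1] − [v_0].
This gives a 2×1 integer matrix of rank 1; reducing to Smith normal form yields diagonal entries (1).

Reading off H_k = ker ∂_k / im ∂_{k+1}:

  H_0: rank C_0 − rank ∂_1 = 2 − 1 = 1, and the invariant factors of ∂_1 are all 1, so H_0 ≅ Z.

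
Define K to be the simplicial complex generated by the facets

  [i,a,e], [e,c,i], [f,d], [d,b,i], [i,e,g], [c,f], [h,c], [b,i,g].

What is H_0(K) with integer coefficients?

We work with the vertex ordering a < b < c < d < e < f < g < h < i. The simplices of K, each written with vertices in increasing order, are:

  0-simplices (9): a, b, c, d, e, f, g, h, i
  1-simplices (14): ae, ai, bd, bg, bi, ce, cf, ch, ci, df, di, eg, ei, gi
  2-simplices (5): aei, bdi, bgi, cei, egi

so the chain groups are C_0 ≅ Z^9, C_1 ≅ Z^14, C_2 ≅ Z^5.

Boundary ∂_1: C_1 → C_0 is given by ∂[p,q] = [q] − [p]. For instance
  ∂bg = g − b.
The resulting 9×14 matrix has rank 8, and its Smith normal form has invariant factors (1,1,1,1,1,1,1,1).

∂_2: C_2 → C_1 acts by ∂[p,q,r] = [q,r] − [p,r] + [p,q]. For instance
  ∂cei = ei − ci + ce,
  ∂bgi = gi − bi + bg.
The 14×5 boundary matrix has rank 5 and Smith normal form diag(1,1,1,1,1).

From H_k ≅ ker(∂_k) / im(∂_{k+1}) we obtain:

  H_0: rank C_0 − rank ∂_1 = 9 − 8 = 1, and the invariant factors of ∂_1 are all 1, so H_0 = Z.

H_0 ≅ Z.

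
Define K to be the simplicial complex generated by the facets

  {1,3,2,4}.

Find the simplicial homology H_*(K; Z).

Fix the vertex order 1 < 2 < 3 < 4 and write every simplex with vertices in increasing order. Then dim K = 3 and the simplices of K are:

  0-simplices (4): [1], [2], [3], [4]
  1-simplices (6): [1,2], [1,3], [1,4], [2,3], [2,4], [3,4]
  2-simplices (4): [1,2,3], [1,2,4], [1,3,4], [2,3,4]
  3-simplices (1): [1,2,3,4]

giving chain groups C_0 ≅ Z^4, C_1 ≅ Z^6, C_2 ≅ Z^4, C_3 ≅ Z^1.

The boundary map ∂_1: C_1 → C_0 is given by ∂[p,q] = [q] − [p]. For instance
  ∂[2,4] = [4] − [2].
The 4×6 boundary matrix has rank 3 and Smith normal form diag(1,1,1).

The boundary map ∂_2: C_2 → C_1 acts by ∂[p,q,r] = [q,r] − [p,r] + [p,q]. For instance
  ∂[2,3,4] = [3,4] − [2,4] + [2,3],
  ∂[1,2,4] = [2,4] − [1,4] + [1,2].
As a 6×4 matrix over Z this has rank 3, with invariant factors (1,1,1).

∂_3: C_3 → C_2 sends each 3-simplex σ to the alternating sum Σ_i (−1)^i (σ with its i-th vertex removed). For instance
  ∂[1,2,3,4] = [2,3,4] − [1,3,4] + [1,2,4] − [1,2,3].
As a 4×1 matrix over Z this has rank 1, with invariant factors (1).

Now H_k = ker ∂_k / im ∂_{k+1}, so:

  H_0: rank C_0 − rank ∂_1 = 4 − 3 = 1, and the invariant factors of ∂_1 are all 1, so H_0 = Z.
  H_1: rank ker ∂_1 − rank ∂_2 = (6 − 3) − 3 = 0, and the invariant factors of ∂_2 are all 1, so H_1 = 0.
  H_2: rank ker ∂_2 − rank ∂_3 = (4 − 3) − 1 = 0, and the invariant factors of ∂_3 are all 1, so H_2 = 0.
  H_3: rank ker ∂_3 − rank ∂_4 = (1 − 1) − 0 = 0, and there is no ∂_4, so H_3 = 0.

As a check, the Euler characteristic is 4 − 6 + 4 − 1 = 1, which agrees with 1 − 0 + 0 − 0 = 1.

H_0 ≅ Z,  H_1 = 0,  H_2 = 0,  H_3 = 0.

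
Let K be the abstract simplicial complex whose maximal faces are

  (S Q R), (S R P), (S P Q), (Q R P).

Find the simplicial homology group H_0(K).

Take the total order P < Q < R < S on the vertex set. Then K (dimension 2) consists of the simplices:

  0-simplices (4): P, Q, R, S
  1-simplices (6): PQ, PR, PS, QR, QS, RS
  2-simplices (4): PQR, PQS, PRS, QRS

so the chain groups are C_0 ≅ Z^4, C_1 ≅ Z^6, C_2 ≅ Z^4.

∂_1: C_1 → C_0 sends each edge [p,q] (with p < q) to q − p.
The resulting 4×6 matrix has rank 3, and its Smith normal form has invariant factors (1,1,1).

Boundary ∂_2: C_2 → C_1 maps a triangle to the signed sum of its edges. For instance
  ∂PQS = QS − PS + PQ,
  ∂PRS = RS − PS + PR.
As a 6×4 matrix over Z this has rank 3, with invariant factors (1,1,1).

Now H_k = ker ∂_k / im ∂_{k+1}, so:

  H_0: rank C_0 − rank ∂_1 = 4 − 3 = 1, and the invariant factors of ∂_1 are all 1, so H_0 = Z.

(K is a triangulation of the 2-sphere S^2.)

H_0 = Z.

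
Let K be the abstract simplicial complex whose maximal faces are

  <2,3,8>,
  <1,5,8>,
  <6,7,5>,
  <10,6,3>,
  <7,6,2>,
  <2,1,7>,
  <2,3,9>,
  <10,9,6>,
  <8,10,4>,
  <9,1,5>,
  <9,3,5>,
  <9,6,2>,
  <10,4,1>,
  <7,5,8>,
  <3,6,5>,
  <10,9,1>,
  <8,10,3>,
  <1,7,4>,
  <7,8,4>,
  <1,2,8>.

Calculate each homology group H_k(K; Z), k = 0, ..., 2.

Fix the vertex order 1 < 2 < 3 < 4 < 5 < 6 < 7 < 8 < 9 < 10 and write every simplex with vertices in increasing order. Then dim K = 2 and the simplices of K are:

  0-simplices (10): [1], [2], [3], [4], [5], [6], [7], [8], [9], [10]
  1-simplices (30): (30 of them)
  2-simplices (20): (20 of them)

giving chain groups C_0 ≅ Z^10, C_1 ≅ Z^30, C_2 ≅ Z^20.

The boundary map ∂_1: C_1 → C_0 maps an edge to its endpoints' difference, ∂[p,q] = q − p. For instance
  ∂[4,7] = [7] − [4].
As a 10×30 matrix over Z this has rank 9, with invariant factors (1,1,1,1,1,1,1,1,1).

The boundary map ∂_2: C_2 → C_1 maps a triangle to the signed sum of its edges. For instance
  ∂[5,7,8] = [7,8] − [5,8] + [5,7],
  ∂[5,6,7] = [6,7] − [5,7] + [5,6].
The resulting 30×20 matrix has rank 20, and its Smith normal form has invariant factors (1,1,1,1,1,1,1,1,1,1,1,1,1,1,1,1,1,1,1,2).

Reading off H_k = ker ∂_k / im ∂_{k+1}:

  H_0: rank C_0 − rank ∂_1 = 10 − 9 = 1, and the invariant factors of ∂_1 are all 1, so H_0 ≅ Z.
  H_1: rank ker ∂_1 − rank ∂_2 = (30 − 9) − 20 = 1, and ∂_2 has invariant factor 2 > 1, so H_1 ≅ Z ⊕ Z/2Z.
  H_2: rank ker ∂_2 − rank ∂_3 = (20 − 20) − 0 = 0, and there is no ∂_3, so H_2 ≅ 0.

As a check, the Euler characteristic is 10 − 30 + 20 = 0, which agrees with 1 − 1 + 0 = 0.
(K is a triangulation of the Klein bottle.)

H_0 ≅ Z,  H_1 ≅ Z ⊕ Z/2Z,  H_2 = 0.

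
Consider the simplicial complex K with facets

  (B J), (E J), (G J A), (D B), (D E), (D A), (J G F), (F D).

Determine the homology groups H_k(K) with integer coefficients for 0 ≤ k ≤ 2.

H_0 = Z,  H_1 = Z^3,  H_2 = 0.

Take the total order A < B < D < E < F < G < J on the vertex set. Then K (dimension 2) consists of the simplices:

  0-simplices (7): A, B, D, E, F, G, J
  1-simplices (11): AD, AG, AJ, BD, BJ, DE, DF, EJ, FG, FJ, GJ
  2-simplices (2): AGJ, FGJ

Hence C_0 ≅ Z^7, C_1 ≅ Z^11, C_2 ≅ Z^2.

∂_1: C_1 → C_0 sends each edge [p,q] (with p < q) to q − p. For instance
  ∂DE = E − D.
This gives a 7×11 integer matrix of rank 6; reducing to Smith normal form yields diagonal entries (1,1,1,1,1,1).

∂_2: C_2 → C_1 sends each 2-simplex [p,q,r] to [q,r] − [p,r] + [p,q]. For instance
  ∂FGJ = GJ − FJ + FG,
  ∂AGJ = GJ − AJ + AG.
This gives a 11×2 integer matrix of rank 2; reducing to Smith normal form yields diagonal entries (1,1).

Computing H_k = (kernel of ∂_k) / (image of ∂_{k+1}):

  H_0: rank C_0 − rank ∂_1 = 7 − 6 = 1, and the invariant factors of ∂_1 are all 1, so H_0 ≅ Z.
  H_1: rank ker ∂_1 − rank ∂_2 = (11 − 6) − 2 = 3, and the invariant factors of ∂_2 are all 1, so H_1 ≅ Z^3.
  H_2: rank ker ∂_2 − rank ∂_3 = (2 − 2) − 0 = 0, and there is no ∂_3, so H_2 ≅ 0.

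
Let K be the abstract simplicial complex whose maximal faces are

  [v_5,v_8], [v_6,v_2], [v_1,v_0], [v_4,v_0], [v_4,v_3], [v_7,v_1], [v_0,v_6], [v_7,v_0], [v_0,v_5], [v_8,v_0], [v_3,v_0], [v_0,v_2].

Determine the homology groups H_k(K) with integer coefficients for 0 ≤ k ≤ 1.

H_0 = Z,  H_1 = Z^4.

Fix the vertex order v_0 < v_1 < v_2 < v_3 < v_4 < v_5 < v_6 < v_7 < v_8 and write every simplex with vertices in increasing order. Then dim K = 1 and the simplices of K are:

  0-simplices (9): [v_0], [v_1], [v_2], [v_3], [v_4], [v_5], [v_6], [v_7], [v_8]
  1-simplices (12): [v_0,v_1], [v_0,v_2], [v_0,v_3], [v_0,v_4], [v_0,v_5], [v_0,v_6], [v_0,v_7], [v_0,v_8], [v_1,v_7], [v_2,v_6], [v_3,v_4], [v_5,v_8]

giving chain groups C_0 ≅ Z^9, C_1 ≅ Z^12.

∂_1: C_1 → C_0 is given by ∂[p,q] = [q] − [p].
The 9×12 boundary matrix has rank 8 and Smith normal form diag(1,1,1,1,1,1,1,1).

Computing H_k = (kernel of ∂_k) / (image of ∂_{k+1}):

  H_0: rank C_0 − rank ∂_1 = 9 − 8 = 1, and the invariant factors of ∂_1 are all 1, so H_0 ≅ Z.
  H_1: rank ker ∂_1 − rank ∂_2 = (12 − 8) − 0 = 4, and there is no ∂_2, so H_1 ≅ Z^4.

(K is a triangulation of a wedge of 4 circles.)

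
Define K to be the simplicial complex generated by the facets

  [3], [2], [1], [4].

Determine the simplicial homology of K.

Fix the vertex order 1 < 2 < 3 < 4 and write every simplex with vertices in increasing order. Then dim K = 0 and the simplices of K are:

  0-simplices (4): [1], [2], [3], [4]

Hence C_0 ≅ Z^4.

Computing H_k = (kernel of ∂_k) / (image of ∂_{k+1}):

  H_0: rank C_0 − rank ∂_1 = 4 − 0 = 4, and there is no ∂_1, so H_0 ≅ Z^4.

H_0 ≅ Z^4.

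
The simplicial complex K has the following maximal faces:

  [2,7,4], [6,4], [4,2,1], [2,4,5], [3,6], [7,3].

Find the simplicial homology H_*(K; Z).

H_0 ≅ Z,  H_1 ≅ Z,  H_2 = 0.

We work with the vertex ordering 1 < 2 < 3 < 4 < 5 < 6 < 7. The simplices of K, each written with vertices in increasing order, are:

  0-simplices (7): [1], [2], [3], [4], [5], [6], [7]
  1-simplices (10): [1,2], [1,4], [2,4], [2,5], [2,7], [3,6], [3,7], [4,5], [4,6], [4,7]
  2-simplices (3): [1,2,4], [2,4,5], [2,4,7]

so the chain groups are C_0 ≅ Z^7, C_1 ≅ Z^10, C_2 ≅ Z^3.

Boundary ∂_1: C_1 → C_0 is given by ∂[p,q] = [q] − [p]. For instance
  ∂[4,7] = [7] − [4].
This gives a 7×10 integer matrix of rank 6; reducing to Smith normal form yields diagonal entries (1,1,1,1,1,1).

The boundary map ∂_2: C_2 → C_1 acts by ∂[p,q,r] = [q,r] − [p,r] + [p,q]. For instance
  ∂[1,2,4] = [2,4] − [1,4] + [1,2],
  ∂[2,4,5] = [4,5] − [2,5] + [2,4].
This gives a 10×3 integer matrix of rank 3; reducing to Smith normal form yields diagonal entries (1,1,1).

Reading off H_k = ker ∂_k / im ∂_{k+1}:

  H_0: rank C_0 − rank ∂_1 = 7 − 6 = 1, and the invariant factors of ∂_1 are all 1, so H_0 = Z.
  H_1: rank ker ∂_1 − rank ∂_2 = (10 − 6) − 3 = 1, and the invariant factors of ∂_2 are all 1, so H_1 = Z.
  H_2: rank ker ∂_2 − rank ∂_3 = (3 − 3) − 0 = 0, and there is no ∂_3, so H_2 = 0.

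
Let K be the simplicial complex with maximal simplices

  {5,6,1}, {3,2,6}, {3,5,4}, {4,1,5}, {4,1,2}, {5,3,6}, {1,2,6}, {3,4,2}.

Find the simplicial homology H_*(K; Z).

H_0 ≅ Z,  H_1 = 0,  H_2 ≅ Z.

Take the total order 1 < 2 < 3 < 4 < 5 < 6 on the vertex set. Then K (dimension 2) consists of the simplices:

  0-simplices (6): [1], [2], [3], [4], [5], [6]
  1-simplices (12): [1,2], [1,4], [1,5], [1,6], [2,3], [2,4], [2,6], [3,4], [3,5], [3,6], [4,5], [5,6]
  2-simplices (8): [1,2,4], [1,2,6], [1,4,5], [1,5,6], [2,3,4], [2,3,6], [3,4,5], [3,5,6]

giving chain groups C_0 ≅ Z^6, C_1 ≅ Z^12, C_2 ≅ Z^8.

Boundary ∂_1: C_1 → C_0 sends each edge [p,q] (with p < q) to q − p. For instance
  ∂[2,4] = [4] − [2].
The resulting 6×12 matrix has rank 5, and its Smith normal form has invariant factors (1,1,1,1,1).

Boundary ∂_2: C_2 → C_1 maps a triangle to the signed sum of its edges. For instance
  ∂[3,4,5] = [4,5] − [3,5] + [3,4],
  ∂[3,5,6] = [5,6] − [3,6] + [3,5].
The resulting 12×8 matrix has rank 7, and its Smith normal form has invariant factors (1,1,1,1,1,1,1).

From H_k ≅ ker(∂_k) / im(∂_{k+1}) we obtain:

  H_0: rank C_0 − rank ∂_1 = 6 − 5 = 1, and the invariant factors of ∂_1 are all 1, so H_0 ≅ Z.
  H_1: rank ker ∂_1 − rank ∂_2 = (12 − 5) − 7 = 0, and the invariant factors of ∂_2 are all 1, so H_1 ≅ 0.
  H_2: rank ker ∂_2 − rank ∂_3 = (8 − 7) − 0 = 1, and there is no ∂_3, so H_2 ≅ Z.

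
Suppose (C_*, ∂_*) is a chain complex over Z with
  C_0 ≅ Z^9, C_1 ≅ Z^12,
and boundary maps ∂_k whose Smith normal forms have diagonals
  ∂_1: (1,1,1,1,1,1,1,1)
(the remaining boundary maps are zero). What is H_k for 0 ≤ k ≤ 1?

H_0 = Z,  H_1 = Z^4.

H_0: b_0 = 9 − 0 − 8 = 1; torsion from ∂_1 factors > 1: none. So H_0 = Z.
H_1: b_1 = 12 − 8 − 0 = 4; torsion from ∂_2 factors > 1: none. So H_1 = Z^4.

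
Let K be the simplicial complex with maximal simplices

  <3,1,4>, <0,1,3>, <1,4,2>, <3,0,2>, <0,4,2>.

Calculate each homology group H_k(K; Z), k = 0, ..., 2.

Take the total order 0 < 1 < 2 < 3 < 4 on the vertex set. Then K (dimension 2) consists of the simplices:

  0-simplices (5): [0], [1], [2], [3], [4]
  1-simplices (10): [0,1], [0,2], [0,3], [0,4], [1,2], [1,3], [1,4], [2,3], [2,4], [3,4]
  2-simplices (5): [0,1,3], [0,2,3], [0,2,4], [1,2,4], [1,3,4]

Hence C_0 ≅ Z^5, C_1 ≅ Z^10, C_2 ≅ Z^5.

The boundary map ∂_1: C_1 → C_0 is given by ∂[p,q] = [q] − [p]. For instance
  ∂[0,1] = [1] − [0].
This gives a 5×10 integer matrix of rank 4; reducing to Smith normal form yields diagonal entries (1,1,1,1).

∂_2: C_2 → C_1 acts by ∂[p,q,r] = [q,r] − [p,r] + [p,q]. For instance
  ∂[0,1,3] = [1,3] − [0,3] + [0,1],
  ∂[0,2,3] = [2,3] − [0,3] + [0,2].
As a 10×5 matrix over Z this has rank 5, with invariant factors (1,1,1,1,1).

Now H_k = ker ∂_k / im ∂_{k+1}, so:

  H_0: rank C_0 − rank ∂_1 = 5 − 4 = 1, and the invariant factors of ∂_1 are all 1, so H_0 ≅ Z.
  H_1: rank ker ∂_1 − rank ∂_2 = (10 − 4) − 5 = 1, and the invariant factors of ∂_2 are all 1, so H_1 ≅ Z.
  H_2: rank ker ∂_2 − rank ∂_3 = (5 − 5) − 0 = 0, and there is no ∂_3, so H_2 ≅ 0.

H_0 = Z,  H_1 = Z,  H_2 = 0.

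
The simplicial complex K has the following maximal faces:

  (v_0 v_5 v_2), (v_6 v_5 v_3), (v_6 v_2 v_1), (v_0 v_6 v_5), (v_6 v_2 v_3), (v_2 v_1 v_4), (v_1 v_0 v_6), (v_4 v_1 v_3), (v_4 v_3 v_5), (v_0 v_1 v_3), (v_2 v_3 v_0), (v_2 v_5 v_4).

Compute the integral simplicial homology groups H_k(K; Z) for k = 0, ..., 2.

H_0 = Z,  H_1 = Z/2Z,  H_2 = 0.

K has 7 vertices, 18 edges, 12 triangles.
rank ∂_0 = 0, rank ∂_1 = 6 ⇒ b_0 = 7 − 0 − 6 = 1; all invariant factors of ∂_1 are 1 so no torsion. So H_0 = Z.
rank ∂_1 = 6, rank ∂_2 = 12 ⇒ b_1 = 18 − 6 − 12 = 0; ∂_2 has invariant factor(s) [2] giving torsion. So H_1 = Z/2Z.
rank ∂_2 = 12, rank ∂_3 = 0 ⇒ b_2 = 12 − 12 − 0 = 0. So H_2 = 0.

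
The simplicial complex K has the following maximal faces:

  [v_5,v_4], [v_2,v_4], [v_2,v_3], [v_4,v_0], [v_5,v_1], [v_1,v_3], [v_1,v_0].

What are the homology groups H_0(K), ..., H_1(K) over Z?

H_0 = Z,  H_1 = Z^2.

Take the total order v_0 < v_1 < v_2 < v_3 < v_4 < v_5 on the vertex set. Then K (dimension 1) consists of the simplices:

  0-simplices (6): [v_0], [v_1], [v_2], [v_3], [v_4], [v_5]
  1-simplices (7): [v_0,v_1], [v_0,v_4], [v_1,v_3], [v_1,v_5], [v_2,v_3], [v_2,v_4], [v_4,v_5]

giving chain groups C_0 ≅ Z^6, C_1 ≅ Z^7.

Boundary ∂_1: C_1 → C_0 is given by ∂[p,q] = [q] − [p].
As a 6×7 matrix over Z this has rank 5, with invariant factors (1,1,1,1,1).

Now H_k = ker ∂_k / im ∂_{k+1}, so:

  H_0: rank C_0 − rank ∂_1 = 6 − 5 = 1, and the invariant factors of ∂_1 are all 1, so H_0 ≅ Z.
  H_1: rank ker ∂_1 − rank ∂_2 = (7 − 5) − 0 = 2, and there is no ∂_2, so H_1 ≅ Z^2.

As a check, the Euler characteristic is 6 − 7 = -1, which agrees with 1 − 2 = -1.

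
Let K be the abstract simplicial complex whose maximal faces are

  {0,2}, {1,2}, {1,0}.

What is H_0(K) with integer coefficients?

H_0 = Z.

We work with the vertex ordering 0 < 1 < 2. The simplices of K, each written with vertices in increasing order, are:

  0-simplices (3): [0], [1], [2]
  1-simplices (3): [0,1], [0,2], [1,2]

Hence C_0 ≅ Z^3, C_1 ≅ Z^3.

Boundary ∂_1: C_1 → C_0 sends each edge [p,q] (with p < q) to q − p. For instance
  ∂[1,2] = [2] − [1].
As a 3×3 matrix over Z this has rank 2, with invariant factors (1,1).

Reading off H_k = ker ∂_k / im ∂_{k+1}:

  H_0: rank C_0 − rank ∂_1 = 3 − 2 = 1, and the invariant factors of ∂_1 are all 1, so H_0 ≅ Z.

(K is a triangulation of the circle S^1.)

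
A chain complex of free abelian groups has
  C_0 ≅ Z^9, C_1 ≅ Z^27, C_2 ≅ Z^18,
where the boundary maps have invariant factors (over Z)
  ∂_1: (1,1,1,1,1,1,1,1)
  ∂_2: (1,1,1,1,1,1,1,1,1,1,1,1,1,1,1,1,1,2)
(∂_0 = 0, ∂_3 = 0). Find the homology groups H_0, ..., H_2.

H_0 = Z,  H_1 = Z × Z/2,  H_2 = 0.

H_0: b_0 = 9 − 0 − 8 = 1; torsion from ∂_1 factors > 1: none. So H_0 = Z.
H_1: b_1 = 27 − 8 − 18 = 1; torsion from ∂_2 factors > 1: [2]. So H_1 = Z × Z/2.
H_2: b_2 = 18 − 18 − 0 = 0; torsion from ∂_3 factors > 1: none. So H_2 = 0.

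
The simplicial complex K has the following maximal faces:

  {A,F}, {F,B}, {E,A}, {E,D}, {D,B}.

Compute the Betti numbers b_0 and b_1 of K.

b_0 = 1, b_1 = 1.

Fix the vertex order A < B < D < E < F and write every simplex with vertices in increasing order. Then dim K = 1 and the simplices of K are:

  0-simplices (5): A, B, D, E, F
  1-simplices (5): AE, AF, BD, BF, DE

so the chain groups are C_0 ≅ Z^5, C_1 ≅ Z^5.

Boundary ∂_1: C_1 → C_0 is given by ∂[p,q] = [q] − [p].
This gives a 5×5 integer matrix of rank 4; reducing to Smith normal form yields diagonal entries (1,1,1,1).

From H_k ≅ ker(∂_k) / im(∂_{k+1}) we obtain:

  H_0: rank C_0 − rank ∂_1 = 5 − 4 = 1, and the invariant factors of ∂_1 are all 1, so H_0 ≅ Z.
  H_1: rank ker ∂_1 − rank ∂_2 = (5 − 4) − 0 = 1, and there is no ∂_2, so H_1 ≅ Z.

Hence the Betti numbers are b_0 = 1, b_1 = 1.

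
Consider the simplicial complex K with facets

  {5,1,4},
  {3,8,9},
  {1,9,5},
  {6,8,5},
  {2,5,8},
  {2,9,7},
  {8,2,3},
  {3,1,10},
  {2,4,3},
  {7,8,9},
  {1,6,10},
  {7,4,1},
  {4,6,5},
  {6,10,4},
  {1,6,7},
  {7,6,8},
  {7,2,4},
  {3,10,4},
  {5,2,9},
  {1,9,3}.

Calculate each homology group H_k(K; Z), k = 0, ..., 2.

H_0 ≅ Z,  H_1 ≅ Z ⊕ Z_2,  H_2 = 0.

We work with the vertex ordering 1 < 2 < 3 < 4 < 5 < 6 < 7 < 8 < 9 < 10. The simplices of K, each written with vertices in increasing order, are:

  0-simplices (10): [1], [2], [3], [4], [5], [6], [7], [8], [9], [10]
  1-simplices (30): (30 of them)
  2-simplices (20): (20 of them)

Hence C_0 ≅ Z^10, C_1 ≅ Z^30, C_2 ≅ Z^20.

The boundary map ∂_1: C_1 → C_0 sends each edge [p,q] (with p < q) to q − p.
This gives a 10×30 integer matrix of rank 9; reducing to Smith normal form yields diagonal entries (1,1,1,1,1,1,1,1,1).

The boundary map ∂_2: C_2 → C_1 sends each 2-simplex [p,q,r] to [q,r] − [p,r] + [p,q]. For instance
  ∂[4,5,6] = [5,6] − [4,6] + [4,5],
  ∂[1,4,5] = [4,5] − [1,5] + [1,4].
As a 30×20 matrix over Z this has rank 20, with invariant factors (1,1,1,1,1,1,1,1,1,1,1,1,1,1,1,1,1,1,1,2).

Now H_k = ker ∂_k / im ∂_{k+1}, so:

  H_0: rank C_0 − rank ∂_1 = 10 − 9 = 1, and the invariant factors of ∂_1 are all 1, so H_0 ≅ Z.
  H_1: rank ker ∂_1 − rank ∂_2 = (30 − 9) − 20 = 1, and ∂_2 has invariant factor 2 > 1, so H_1 ≅ Z ⊕ Z_2.
  H_2: rank ker ∂_2 − rank ∂_3 = (20 − 20) − 0 = 0, and there is no ∂_3, so H_2 ≅ 0.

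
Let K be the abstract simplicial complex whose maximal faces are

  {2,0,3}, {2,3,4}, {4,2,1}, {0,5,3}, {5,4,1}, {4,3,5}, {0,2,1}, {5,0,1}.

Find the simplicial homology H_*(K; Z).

H_0 = Z,  H_1 = 0,  H_2 = Z.

Order the vertices as 0 < 1 < 2 < 3 < 4 < 5. Listing each simplex with vertices in this order, K has dimension 2 with simplices:

  0-simplices (6): [0], [1], [2], [3], [4], [5]
  1-simplices (12): [0,1], [0,2], [0,3], [0,5], [1,2], [1,4], [1,5], [2,3], [2,4], [3,4], [3,5], [4,5]
  2-simplices (8): [0,1,2], [0,1,5], [0,2,3], [0,3,5], [1,2,4], [1,4,5], [2,3,4], [3,4,5]

Hence C_0 ≅ Z^6, C_1 ≅ Z^12, C_2 ≅ Z^8.

∂_1: C_1 → C_0 maps an edge to its endpoints' difference, ∂[p,q] = q − p. For instance
  ∂[0,3] = [3] − [0].
The resulting 6×12 matrix has rank 5, and its Smith normal form has invariant factors (1,1,1,1,1).

Boundary ∂_2: C_2 → C_1 sends each 2-simplex [p,q,r] to [q,r] − [p,r] + [p,q]. For instance
  ∂[0,1,5] = [1,5] − [0,5] + [0,1],
  ∂[0,3,5] = [3,5] − [0,5] + [0,3].
The resulting 12×8 matrix has rank 7, and its Smith normal form has invariant factors (1,1,1,1,1,1,1).

Computing H_k = (kernel of ∂_k) / (image of ∂_{k+1}):

  H_0: rank C_0 − rank ∂_1 = 6 − 5 = 1, and the invariant factors of ∂_1 are all 1, so H_0 ≅ Z.
  H_1: rank ker ∂_1 − rank ∂_2 = (12 − 5) − 7 = 0, and the invariant factors of ∂_2 are all 1, so H_1 ≅ 0.
  H_2: rank ker ∂_2 − rank ∂_3 = (8 − 7) − 0 = 1, and there is no ∂_3, so H_2 ≅ Z.

As a check, the Euler characteristic is 6 − 12 + 8 = 2, which agrees with 1 − 0 + 1 = 2.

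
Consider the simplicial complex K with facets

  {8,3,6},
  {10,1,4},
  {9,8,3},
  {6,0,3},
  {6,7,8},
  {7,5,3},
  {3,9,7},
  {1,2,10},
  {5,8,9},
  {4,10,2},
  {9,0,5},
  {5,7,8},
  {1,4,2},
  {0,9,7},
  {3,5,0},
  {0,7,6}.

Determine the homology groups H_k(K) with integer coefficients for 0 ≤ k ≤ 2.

H_0 ≅ Z^2,  H_1 ≅ Z/2,  H_2 ≅ Z.

Take the total order 0 < 1 < 2 < 3 < 4 < 5 < 6 < 7 < 8 < 9 < 10 on the vertex set. Then K (dimension 2) consists of the simplices:

  0-simplices (11): [0], [1], [2], [3], [4], [5], [6], [7], [8], [9], [10]
  1-simplices (24): (24 of them)
  2-simplices (16): [0,3,5], [0,3,6], [0,5,9], [0,6,7], [0,7,9], [1,2,4], [1,2,10], [1,4,10], [2,4,10], [3,5,7], [3,6,8], [3,7,9], [3,8,9], [5,7,8], [5,8,9], [6,7,8]

so the chain groups are C_0 ≅ Z^11, C_1 ≅ Z^24, C_2 ≅ Z^16.

The boundary map ∂_1: C_1 → C_0 maps an edge to its endpoints' difference, ∂[p,q] = q − p.
The resulting 11×24 matrix has rank 9, and its Smith normal form has invariant factors (1,1,1,1,1,1,1,1,1).

The boundary map ∂_2: C_2 → C_1 maps a triangle to the signed sum of its edges. For instance
  ∂[0,5,9] = [5,9] − [0,9] + [0,5],
  ∂[3,8,9] = [8,9] − [3,9] + [3,8].
As a 24×16 matrix over Z this has rank 15, with invariant factors (1,1,1,1,1,1,1,1,1,1,1,1,1,1,2).

Computing H_k = (kernel of ∂_k) / (image of ∂_{k+1}):

  H_0: rank C_0 − rank ∂_1 = 11 − 9 = 2, and the invariant factors of ∂_1 are all 1, so H_0 = Z^2.
  H_1: rank ker ∂_1 − rank ∂_2 = (24 − 9) − 15 = 0, and ∂_2 has invariant factor 2 > 1, so H_1 = Z/2.
  H_2: rank ker ∂_2 − rank ∂_3 = (16 − 15) − 0 = 1, and there is no ∂_3, so H_2 = Z.

As a check, the Euler characteristic is 11 − 24 + 16 = 3, which agrees with 2 − 0 + 1 = 3.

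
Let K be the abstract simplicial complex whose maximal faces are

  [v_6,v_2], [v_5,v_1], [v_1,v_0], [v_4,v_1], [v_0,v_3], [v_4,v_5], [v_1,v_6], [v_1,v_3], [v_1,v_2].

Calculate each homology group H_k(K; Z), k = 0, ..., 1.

H_0 ≅ Z,  H_1 ≅ Z^3.

Fix the vertex order v_0 < v_1 < v_2 < v_3 < v_4 < v_5 < v_6 and write every simplex with vertices in increasing order. Then dim K = 1 and the simplices of K are:

  0-simplices (7): [v_0], [v_1], [v_2], [v_3], [v_4], [v_5], [v_6]
  1-simplices (9): [v_0,v_1], [v_0,v_3], [v_1,v_2], [v_1,v_3], [v_1,v_4], [v_1,v_5], [v_1,v_6], [v_2,v_6], [v_4,v_5]

so the chain groups are C_0 ≅ Z^7, C_1 ≅ Z^9.

Boundary ∂_1: C_1 → C_0 maps an edge to its endpoints' difference, ∂[p,q] = q − p.
The resulting 7×9 matrix has rank 6, and its Smith normal form has invariant factors (1,1,1,1,1,1).

Computing H_k = (kernel of ∂_k) / (image of ∂_{k+1}):

  H_0: rank C_0 − rank ∂_1 = 7 − 6 = 1, and the invariant factors of ∂_1 are all 1, so H_0 ≅ Z.
  H_1: rank ker ∂_1 − rank ∂_2 = (9 − 6) − 0 = 3, and there is no ∂_2, so H_1 ≅ Z^3.

As a check, the Euler characteristic is 7 − 9 = -2, which agrees with 1 − 3 = -2.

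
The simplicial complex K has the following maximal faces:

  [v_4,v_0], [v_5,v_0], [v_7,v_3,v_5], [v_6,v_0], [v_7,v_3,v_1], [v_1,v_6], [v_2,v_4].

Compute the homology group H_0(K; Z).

Take the total order v_0 < v_1 < v_2 < v_3 < v_4 < v_5 < v_6 < v_7 on the vertex set. Then K (dimension 2) consists of the simplices:

  0-simplices (8): [v_0], [v_1], [v_2], [v_3], [v_4], [v_5], [v_6], [v_7]
  1-simplices (10): [v_0,v_4], [v_0,v_5], [v_0,v_6], [v_1,v_3], [v_1,v_6], [v_1,v_7], [v_2,v_4], [v_3,v_5], [v_3,v_7], [v_5,v_7]
  2-simplices (2): [v_1,v_3,v_7], [v_3,v_5,v_7]

so the chain groups are C_0 ≅ Z^8, C_1 ≅ Z^10, C_2 ≅ Z^2.

The boundary map ∂_1: C_1 → C_0 is given by ∂[p,q] = [q] − [p]. For instance
  ∂[v_1,v_3] = [v_3] − [v_1].
The 8×10 boundary matrix has rank 7 and Smith normal form diag(1,1,1,1,1,1,1).

∂_2: C_2 → C_1 maps a triangle to the signed sum of its edges. For instance
  ∂[v_1,v_3,v_7] = [v_3,v_7] − [v_1,v_7] + [v_1,v_3],
  ∂[v_3,v_5,v_7] = [v_5,v_7] − [v_3,v_7] + [v_3,v_5].
As a 10×2 matrix over Z this has rank 2, with invariant factors (1,1).

Computing H_k = (kernel of ∂_k) / (image of ∂_{k+1}):

  H_0: rank C_0 − rank ∂_1 = 8 − 7 = 1, and the invariant factors of ∂_1 are all 1, so H_0 = Z.

H_0 = Z.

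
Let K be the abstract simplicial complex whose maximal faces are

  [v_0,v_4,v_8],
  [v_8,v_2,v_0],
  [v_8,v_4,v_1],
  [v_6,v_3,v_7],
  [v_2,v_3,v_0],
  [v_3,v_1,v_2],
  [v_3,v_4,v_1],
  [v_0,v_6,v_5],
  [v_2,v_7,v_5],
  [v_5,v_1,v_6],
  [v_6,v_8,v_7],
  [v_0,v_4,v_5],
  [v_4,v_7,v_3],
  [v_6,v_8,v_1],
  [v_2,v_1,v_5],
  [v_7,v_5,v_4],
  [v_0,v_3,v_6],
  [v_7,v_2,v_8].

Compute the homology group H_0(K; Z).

Take the total order v_0 < v_1 < v_2 < v_3 < v_4 < v_5 < v_6 < v_7 < v_8 on the vertex set. Then K (dimension 2) consists of the simplices:

  0-simplices (9): [v_0], [v_1], [v_2], [v_3], [v_4], [v_5], [v_6], [v_7], [v_8]
  1-simplices (27): (27 of them)
  2-simplices (18): (18 of them)

Hence C_0 ≅ Z^9, C_1 ≅ Z^27, C_2 ≅ Z^18.

Boundary ∂_1: C_1 → C_0 sends each edge [p,q] (with p < q) to q − p. For instance
  ∂[v_3,v_7] = [v_7] − [v_3].
This gives a 9×27 integer matrix of rank 8; reducing to Smith normal form yields diagonal entries (1,1,1,1,1,1,1,1).

∂_2: C_2 → C_1 acts by ∂[p,q,r] = [q,r] − [p,r] + [p,q]. For instance
  ∂[v_4,v_5,v_7] = [v_5,v_7] − [v_4,v_7] + [v_4,v_5],
  ∂[v_2,v_5,v_7] = [v_5,v_7] − [v_2,v_7] + [v_2,v_5].
This gives a 27×18 integer matrix of rank 17; reducing to Smith normal form yields diagonal entries (1,1,1,1,1,1,1,1,1,1,1,1,1,1,1,1,1).

Now H_k = ker ∂_k / im ∂_{k+1}, so:

  H_0: rank C_0 − rank ∂_1 = 9 − 8 = 1, and the invariant factors of ∂_1 are all 1, so H_0 ≅ Z.

(K is a triangulation of the torus T^2.)

H_0 ≅ Z.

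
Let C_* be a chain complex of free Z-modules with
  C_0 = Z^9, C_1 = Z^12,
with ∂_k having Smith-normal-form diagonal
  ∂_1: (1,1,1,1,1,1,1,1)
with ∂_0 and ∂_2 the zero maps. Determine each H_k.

H_0 = Z,  H_1 = Z^4.

H_0: b_0 = 9 − 0 − 8 = 1; torsion from ∂_1 factors > 1: none. So H_0 = Z.
H_1: b_1 = 12 − 8 − 0 = 4; torsion from ∂_2 factors > 1: none. So H_1 = Z^4.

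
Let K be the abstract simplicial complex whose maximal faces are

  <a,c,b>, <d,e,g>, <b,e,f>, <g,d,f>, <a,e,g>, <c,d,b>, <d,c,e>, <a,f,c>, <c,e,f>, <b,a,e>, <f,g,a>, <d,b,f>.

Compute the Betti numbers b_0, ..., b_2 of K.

Take the total order a < b < c < d < e < f < g on the vertex set. Then K (dimension 2) consists of the simplices:

  0-simplices (7): a, b, c, d, e, f, g
  1-simplices (18): ab, ac, ae, af, ag, bc, bd, be, bf, cd, ce, cf, de, df, dg, ef, eg, fg
  2-simplices (12): abc, abe, acf, aeg, afg, bcd, bdf, bef, cde, cef, deg, dfg

so the chain groups are C_0 ≅ Z^7, C_1 ≅ Z^18, C_2 ≅ Z^12.

The boundary map ∂_1: C_1 → C_0 sends each edge [p,q] (with p < q) to q − p.
The resulting 7×18 matrix has rank 6, and its Smith normal form has invariant factors (1,1,1,1,1,1).

Boundary ∂_2: C_2 → C_1 acts by ∂[p,q,r] = [q,r] − [p,r] + [p,q]. For instance
  ∂abc = bc − ac + ab,
  ∂cef = ef − cf + ce.
As a 18×12 matrix over Z this has rank 12, with invariant factors (1,1,1,1,1,1,1,1,1,1,1,2).

From H_k ≅ ker(∂_k) / im(∂_{k+1}) we obtain:

  H_0: rank C_0 − rank ∂_1 = 7 − 6 = 1, and the invariant factors of ∂_1 are all 1, so H_0 ≅ Z.
  H_1: rank ker ∂_1 − rank ∂_2 = (18 − 6) − 12 = 0, and ∂_2 has invariant factor 2 > 1, so H_1 ≅ Z/2.
  H_2: rank ker ∂_2 − rank ∂_3 = (12 − 12) − 0 = 0, and there is no ∂_3, so H_2 ≅ 0.

Hence the Betti numbers are b_0 = 1, b_1 = 0, b_2 = 0.

b_0 = 1, b_1 = 0, b_2 = 0.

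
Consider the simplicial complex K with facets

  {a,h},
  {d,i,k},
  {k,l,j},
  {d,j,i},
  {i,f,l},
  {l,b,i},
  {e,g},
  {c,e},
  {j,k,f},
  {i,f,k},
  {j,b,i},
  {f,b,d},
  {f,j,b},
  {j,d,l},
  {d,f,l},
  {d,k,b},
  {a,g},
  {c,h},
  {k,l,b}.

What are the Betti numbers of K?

We work with the vertex ordering a < b < c < d < e < f < g < h < i < j < k < l. The simplices of K, each written with vertices in increasing order, are:

  0-simplices (12): a, b, c, d, e, f, g, h, i, j, k, l
  1-simplices (26): ag, ah, bd, bf, bi, bj, bk, bl, ce, ch, df, di, dj, dk, dl, eg, fi, fj, fk, fl, ij, ik, il, jk, jl, kl
  2-simplices (14): bdf, bdk, bfj, bij, bil, bkl, dfl, dij, dik, djl, fik, fil, fjk, jkl

giving chain groups C_0 ≅ Z^12, C_1 ≅ Z^26, C_2 ≅ Z^14.

∂_1: C_1 → C_0 is given by ∂[p,q] = [q] − [p]. For instance
  ∂ch = h − c.
This gives a 12×26 integer matrix of rank 10; reducing to Smith normal form yields diagonal entries (1,1,1,1,1,1,1,1,1,1).

Boundary ∂_2: C_2 → C_1 maps a triangle to the signed sum of its edges. For instance
  ∂bdk = dk − bk + bd,
  ∂fik = ik − fk + fi.
This gives a 26×14 integer matrix of rank 13; reducing to Smith normal form yields diagonal entries (1,1,1,1,1,1,1,1,1,1,1,1,1).

Reading off H_k = ker ∂_k / im ∂_{k+1}:

  H_0: rank C_0 − rank ∂_1 = 12 − 10 = 2, and the invariant factors of ∂_1 are all 1, so H_0 ≅ Z^2.
  H_1: rank ker ∂_1 − rank ∂_2 = (26 − 10) − 13 = 3, and the invariant factors of ∂_2 are all 1, so H_1 ≅ Z^3.
  H_2: rank ker ∂_2 − rank ∂_3 = (14 − 13) − 0 = 1, and there is no ∂_3, so H_2 ≅ Z.

Hence the Betti numbers are b_0 = 2, b_1 = 3, b_2 = 1.

b_0 = 2, b_1 = 3, b_2 = 1.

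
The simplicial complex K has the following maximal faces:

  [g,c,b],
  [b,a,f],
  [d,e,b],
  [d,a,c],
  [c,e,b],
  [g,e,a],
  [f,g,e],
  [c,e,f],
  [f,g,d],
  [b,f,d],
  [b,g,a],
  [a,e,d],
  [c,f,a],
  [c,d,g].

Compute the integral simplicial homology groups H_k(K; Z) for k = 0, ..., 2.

Fix the vertex order a < b < c < d < e < f < g and write every simplex with vertices in increasing order. Then dim K = 2 and the simplices of K are:

  0-simplices (7): a, b, c, d, e, f, g
  1-simplices (21): ab, ac, ad, ae, af, ag, bc, bd, be, bf, bg, cd, ce, cf, cg, de, df, dg, ef, eg, fg
  2-simplices (14): abf, abg, acd, acf, ade, aeg, bce, bcg, bde, bdf, cdg, cef, dfg, efg

so the chain groups are C_0 ≅ Z^7, C_1 ≅ Z^21, C_2 ≅ Z^14.

∂_1: C_1 → C_0 is given by ∂[p,q] = [q] − [p]. For instance
  ∂fg = g − f.
As a 7×21 matrix over Z this has rank 6, with invariant factors (1,1,1,1,1,1).

∂_2: C_2 → C_1 acts by ∂[p,q,r] = [q,r] − [p,r] + [p,q]. For instance
  ∂bce = ce − be + bc,
  ∂cdg = dg − cg + cd.
This gives a 21×14 integer matrix of rank 13; reducing to Smith normal form yields diagonal entries (1,1,1,1,1,1,1,1,1,1,1,1,1).

From H_k ≅ ker(∂_k) / im(∂_{k+1}) we obtain:

  H_0: rank C_0 − rank ∂_1 = 7 − 6 = 1, and the invariant factors of ∂_1 are all 1, so H_0 = Z.
  H_1: rank ker ∂_1 − rank ∂_2 = (21 − 6) − 13 = 2, and the invariant factors of ∂_2 are all 1, so H_1 = Z^2.
  H_2: rank ker ∂_2 − rank ∂_3 = (14 − 13) − 0 = 1, and there is no ∂_3, so H_2 = Z.

H_0 ≅ Z,  H_1 ≅ Z^2,  H_2 ≅ Z.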